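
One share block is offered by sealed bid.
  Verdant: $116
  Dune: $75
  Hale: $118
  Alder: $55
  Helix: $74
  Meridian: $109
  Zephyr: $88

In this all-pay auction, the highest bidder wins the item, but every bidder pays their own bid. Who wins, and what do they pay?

Bids in order: 118 (Hale) > 116 (Verdant) > 109 (Meridian) > 88 (Zephyr) > 75 (Dune) > 74 (Helix) > …
Hale wins with the top bid; all bids are sunk regardless.

Hale pays $118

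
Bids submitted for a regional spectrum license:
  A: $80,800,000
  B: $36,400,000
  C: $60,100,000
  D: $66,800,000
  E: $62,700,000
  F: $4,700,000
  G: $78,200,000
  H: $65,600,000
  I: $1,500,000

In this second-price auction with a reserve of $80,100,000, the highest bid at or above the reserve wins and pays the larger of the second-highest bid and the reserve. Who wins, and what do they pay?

Bids ranked: 80,800,000 (A) > 78,200,000 (G) > 66,800,000 (D) > 65,600,000 (H) > 62,700,000 (E) > 60,100,000 (C) > …
A has the top bid at or above the reserve ($80,800,000).
max(second-highest $78,200,000, reserve $80,100,000) = $80,100,000.

A pays $80,100,000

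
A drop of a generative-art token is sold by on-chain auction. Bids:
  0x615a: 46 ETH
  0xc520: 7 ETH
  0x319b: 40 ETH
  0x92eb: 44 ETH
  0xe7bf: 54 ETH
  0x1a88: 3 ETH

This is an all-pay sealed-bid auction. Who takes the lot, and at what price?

All-pay sealed-bid auction: the highest bidder wins the item, but every bidder pays their own bid.
Bids ranked: 54 (0xe7bf) > 46 (0x615a) > 44 (0x92eb) > 40 (0x319b) > 7 (0xc520) > 3 (0x1a88)
0xe7bf is highest and takes the item; every bidder forfeits their bid.

0xe7bf pays 54 ETH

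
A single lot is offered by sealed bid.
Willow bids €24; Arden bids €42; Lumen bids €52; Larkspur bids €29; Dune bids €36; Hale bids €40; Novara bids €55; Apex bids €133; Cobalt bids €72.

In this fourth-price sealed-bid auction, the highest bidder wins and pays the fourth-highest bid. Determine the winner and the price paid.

Apex pays €52

Bids ranked: 133 (Apex) > 72 (Cobalt) > 55 (Novara) > 52 (Lumen) > 42 (Arden) > 40 (Hale) > …
Apex is highest; pays the fourth-highest bid, €52.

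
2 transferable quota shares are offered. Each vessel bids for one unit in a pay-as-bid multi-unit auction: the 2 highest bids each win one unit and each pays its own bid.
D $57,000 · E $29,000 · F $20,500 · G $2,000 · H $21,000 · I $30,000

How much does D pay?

Bids ranked high→low: 57,000 (D), 30,000 (I), 29,000 (E), 21,000 (H), …
Winners (2 units): D, I.
D wins → own bid $57,000.

D pays $57,000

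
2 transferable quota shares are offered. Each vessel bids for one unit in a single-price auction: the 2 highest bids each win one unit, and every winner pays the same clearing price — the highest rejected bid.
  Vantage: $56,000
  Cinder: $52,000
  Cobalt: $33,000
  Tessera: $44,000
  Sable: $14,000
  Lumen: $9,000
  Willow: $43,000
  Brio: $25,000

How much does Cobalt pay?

Bids ranked high→low: 56,000 (Vantage), 52,000 (Cinder), 44,000 (Tessera), 43,000 (Willow), …
The 2 highest are Vantage, Cinder.
Highest unsuccessful bid: $44,000 → clearing price.
Cobalt does not win → pays $0.

Cobalt pays $0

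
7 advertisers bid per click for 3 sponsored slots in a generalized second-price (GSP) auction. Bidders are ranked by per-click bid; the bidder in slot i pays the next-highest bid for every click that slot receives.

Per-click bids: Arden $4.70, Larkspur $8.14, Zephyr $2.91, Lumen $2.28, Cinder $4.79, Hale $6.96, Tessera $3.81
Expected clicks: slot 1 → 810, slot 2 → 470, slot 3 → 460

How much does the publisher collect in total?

Sorting advertisers: $8.14 (Larkspur) > $6.96 (Hale) > $4.79 (Cinder) > $4.70 (Arden) > …
Slot 1: Larkspur pays $6.96 × 810 = $5637.60
Slot 2: Hale pays $4.79 × 470 = $2251.30
Slot 3: Cinder pays $4.70 × 460 = $2162.00
Total = $10050.90

Total revenue: $10050.90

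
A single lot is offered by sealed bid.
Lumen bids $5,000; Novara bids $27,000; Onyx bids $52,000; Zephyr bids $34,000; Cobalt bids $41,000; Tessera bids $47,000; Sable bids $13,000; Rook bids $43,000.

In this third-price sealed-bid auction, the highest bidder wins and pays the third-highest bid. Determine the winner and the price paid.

Rule: the highest bidder wins and pays the third-highest bid.
Bids in order: 52,000 (Onyx) > 47,000 (Tessera) > 43,000 (Rook) > 41,000 (Cobalt) > 34,000 (Zephyr) > 27,000 (Novara) > …
Onyx wins; payment is bid #3 in the ranking = $43,000.

Onyx pays $43,000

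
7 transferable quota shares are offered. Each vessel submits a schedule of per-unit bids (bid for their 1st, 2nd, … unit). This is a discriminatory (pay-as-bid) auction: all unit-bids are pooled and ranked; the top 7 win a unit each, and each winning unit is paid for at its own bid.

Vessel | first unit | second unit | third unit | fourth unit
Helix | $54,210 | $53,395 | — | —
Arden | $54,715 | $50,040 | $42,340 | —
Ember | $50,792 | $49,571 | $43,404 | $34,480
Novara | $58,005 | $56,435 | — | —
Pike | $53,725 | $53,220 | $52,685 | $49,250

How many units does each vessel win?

Pooled unit-bids ranked (top 7): 58,005 (Novara-1), 56,435 (Novara-2), 54,715 (Arden-1), 54,210 (Helix-1), 53,725 (Pike-1), 53,395 (Helix-2), 53,220 (Pike-2)
Next rejected bid: $52,685 (not a price — pay-as-bid).
Allocation: Arden 1, Helix 2, Novara 2, Pike 2.

Arden 1, Helix 2, Novara 2, Pike 2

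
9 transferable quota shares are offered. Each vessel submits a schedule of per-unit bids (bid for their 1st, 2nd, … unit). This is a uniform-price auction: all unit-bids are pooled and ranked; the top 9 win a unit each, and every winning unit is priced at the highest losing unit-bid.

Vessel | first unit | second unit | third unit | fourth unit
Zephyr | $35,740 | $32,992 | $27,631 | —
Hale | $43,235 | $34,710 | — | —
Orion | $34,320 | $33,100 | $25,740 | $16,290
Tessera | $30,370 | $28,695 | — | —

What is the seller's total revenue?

Total revenue: $231,660

Merging the schedules and taking the best 9: 43,235 (Hale-1), 35,740 (Zephyr-1), 34,710 (Hale-2), 34,320 (Orion-1), 33,100 (Orion-2), 32,992 (Zephyr-2), 30,370 (Tessera-1), 28,695 (Tessera-2), 27,631 (Zephyr-3)
The (k+1)-th unit-bid is $25,740.
Allocation: Hale 2, Orion 2, Tessera 2, Zephyr 3. Every unit priced at $25,740.
Revenue = 9 × 25,740 = $231,660.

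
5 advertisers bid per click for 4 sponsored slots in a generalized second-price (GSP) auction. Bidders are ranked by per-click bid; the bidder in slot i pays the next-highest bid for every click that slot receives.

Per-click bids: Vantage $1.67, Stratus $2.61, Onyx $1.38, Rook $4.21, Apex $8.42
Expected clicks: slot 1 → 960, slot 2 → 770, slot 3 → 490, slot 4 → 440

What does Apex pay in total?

Per-click bids in order: $8.42 (Apex) > $4.21 (Rook) > $2.61 (Stratus) > $1.67 (Vantage) > $1.38 (Onyx)
Apex holds slot 1 → pays next bid $4.21 × 960 clicks = $4041.60.

Apex pays $4041.60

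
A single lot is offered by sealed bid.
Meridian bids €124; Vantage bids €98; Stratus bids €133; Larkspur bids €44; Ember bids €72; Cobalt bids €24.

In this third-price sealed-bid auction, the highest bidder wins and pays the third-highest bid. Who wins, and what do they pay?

Rule: the highest bidder wins and pays the third-highest bid.
Bids in order: 133 (Stratus) > 124 (Meridian) > 98 (Vantage) > 72 (Ember) > 44 (Larkspur) > 24 (Cobalt)
Stratus is highest; pays the third-highest bid, €98.

Stratus pays €98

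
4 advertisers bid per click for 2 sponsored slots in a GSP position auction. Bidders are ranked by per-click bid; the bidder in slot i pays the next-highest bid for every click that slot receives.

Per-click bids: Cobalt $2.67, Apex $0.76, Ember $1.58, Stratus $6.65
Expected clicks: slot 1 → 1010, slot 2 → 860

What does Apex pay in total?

Apex pays $0.00

Ranked by bid: $6.65 (Stratus) > $2.67 (Cobalt) > $1.58 (Ember) > …
Apex ranks below slot 2 → no slot, pays nothing.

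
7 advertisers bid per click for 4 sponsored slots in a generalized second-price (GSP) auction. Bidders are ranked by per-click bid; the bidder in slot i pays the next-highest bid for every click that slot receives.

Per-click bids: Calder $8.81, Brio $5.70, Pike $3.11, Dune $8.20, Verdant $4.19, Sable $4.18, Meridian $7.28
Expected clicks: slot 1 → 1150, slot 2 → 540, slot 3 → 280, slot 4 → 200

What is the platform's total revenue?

Total revenue: $15795.20

Ranked by bid: $8.81 (Calder) > $8.20 (Dune) > $7.28 (Meridian) > $5.70 (Brio) > $4.19 (Verdant) > …
Slot 1: Calder pays $8.20 × 1150 = $9430.00
Slot 2: Dune pays $7.28 × 540 = $3931.20
Slot 3: Meridian pays $5.70 × 280 = $1596.00
Slot 4: Brio pays $4.19 × 200 = $838.00
Total = $15795.20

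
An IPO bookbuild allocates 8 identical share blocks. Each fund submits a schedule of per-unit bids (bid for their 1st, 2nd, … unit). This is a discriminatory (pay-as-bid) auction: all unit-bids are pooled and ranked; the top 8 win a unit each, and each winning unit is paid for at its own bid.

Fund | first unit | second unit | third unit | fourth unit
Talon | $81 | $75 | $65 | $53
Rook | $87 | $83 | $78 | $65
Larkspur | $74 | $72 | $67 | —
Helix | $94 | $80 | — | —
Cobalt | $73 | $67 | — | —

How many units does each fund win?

Helix 2, Larkspur 1, Rook 3, Talon 2

All unit-bids, highest first — top 8: 94 (Helix-1), 87 (Rook-1), 83 (Rook-2), 81 (Talon-1), 80 (Helix-2), 78 (Rook-3), 75 (Talon-2), 74 (Larkspur-1)
Next rejected bid: $73 (not a price — pay-as-bid).
Allocation: Helix 2, Larkspur 1, Rook 3, Talon 2.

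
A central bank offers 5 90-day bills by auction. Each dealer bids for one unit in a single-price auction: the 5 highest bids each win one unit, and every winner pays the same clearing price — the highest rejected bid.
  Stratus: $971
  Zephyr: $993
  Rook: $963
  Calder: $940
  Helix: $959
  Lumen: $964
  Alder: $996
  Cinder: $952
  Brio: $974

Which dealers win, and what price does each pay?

Alder, Zephyr, Brio, Stratus, Lumen; each pays $963

Sorting: 996 (Alder), 993 (Zephyr), 974 (Brio), 971 (Stratus), 964 (Lumen), 963 (Rook), 959 (Helix), …
Top 5: Alder, Zephyr, Brio, Stratus, Lumen.
First losing bid is Rook's $963, which sets the uniform price.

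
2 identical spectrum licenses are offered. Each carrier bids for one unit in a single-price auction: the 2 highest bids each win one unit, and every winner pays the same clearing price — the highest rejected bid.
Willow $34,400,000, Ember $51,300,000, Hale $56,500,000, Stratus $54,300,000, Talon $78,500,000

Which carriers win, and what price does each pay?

Talon, Hale; each pays $54,300,000

Ordering the bids: 78,500,000 (Talon), 56,500,000 (Hale), 54,300,000 (Stratus), 51,300,000 (Ember), …
The 2 highest are Talon, Hale.
Clearing price = highest rejected bid = $54,300,000.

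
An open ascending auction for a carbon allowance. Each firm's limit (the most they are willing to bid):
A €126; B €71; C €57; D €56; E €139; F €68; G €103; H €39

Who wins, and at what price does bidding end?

E wins at €126

Limits ranked: 139 (E) > 126 (A) > 103 (G) > 71 (B) > 68 (F) > 57 (C) > …
Bidding ends when A exits at €126; E takes it.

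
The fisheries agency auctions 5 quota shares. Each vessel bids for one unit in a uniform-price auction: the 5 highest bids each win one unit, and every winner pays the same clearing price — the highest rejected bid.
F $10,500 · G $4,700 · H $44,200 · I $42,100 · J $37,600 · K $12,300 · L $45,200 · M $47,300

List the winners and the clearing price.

M, L, H, I, J; each pays $12,300

Bids ranked high→low: 47,300 (M), 45,200 (L), 44,200 (H), 42,100 (I), 37,600 (J), 12,300 (K), 10,500 (F), …
Winners (5 units): M, L, H, I, J.
First losing bid is K's $12,300, which sets the uniform price.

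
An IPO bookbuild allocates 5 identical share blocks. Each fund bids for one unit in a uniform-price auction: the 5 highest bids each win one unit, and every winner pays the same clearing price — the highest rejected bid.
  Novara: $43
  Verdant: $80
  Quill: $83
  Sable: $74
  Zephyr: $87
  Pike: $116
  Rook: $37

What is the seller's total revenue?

Total revenue: $215

Bids ranked high→low: 116 (Pike), 87 (Zephyr), 83 (Quill), 80 (Verdant), 74 (Sable), 43 (Novara), 37 (Rook)
Top 5: Pike, Zephyr, Quill, Verdant, Sable.
Clearing price = highest rejected bid = $43.
Total revenue = 5 × $43 = $215.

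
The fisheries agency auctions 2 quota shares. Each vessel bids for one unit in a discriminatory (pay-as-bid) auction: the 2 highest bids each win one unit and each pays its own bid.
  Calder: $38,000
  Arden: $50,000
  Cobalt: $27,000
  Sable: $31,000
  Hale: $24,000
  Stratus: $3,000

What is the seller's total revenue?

Sorting: 50,000 (Arden), 38,000 (Calder), 31,000 (Sable), 27,000 (Cobalt), …
The 2 highest are Arden, Calder.
Total revenue = 50,000 + 38,000 = $88,000.

Total revenue: $88,000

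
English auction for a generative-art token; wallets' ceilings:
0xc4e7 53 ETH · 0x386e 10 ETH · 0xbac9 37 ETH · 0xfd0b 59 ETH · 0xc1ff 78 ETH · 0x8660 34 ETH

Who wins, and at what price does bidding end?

Sorting limits: 78 (0xc1ff) > 59 (0xfd0b) > 53 (0xc4e7) > 37 (0xbac9) > 34 (0x8660) > 10 (0x386e)
Once the price passes 59 ETH, only 0xc1ff is left; the hammer falls at 0xfd0b's limit of 59 ETH.

0xc1ff wins at 59 ETH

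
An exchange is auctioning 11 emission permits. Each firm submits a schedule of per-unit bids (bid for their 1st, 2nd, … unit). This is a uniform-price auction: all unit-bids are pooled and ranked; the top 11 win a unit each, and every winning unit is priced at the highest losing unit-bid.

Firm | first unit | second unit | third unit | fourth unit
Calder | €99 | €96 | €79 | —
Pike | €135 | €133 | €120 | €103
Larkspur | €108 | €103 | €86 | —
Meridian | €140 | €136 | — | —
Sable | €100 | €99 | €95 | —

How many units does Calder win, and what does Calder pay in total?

Pooled unit-bids ranked (top 11): 140 (Meridian-1), 136 (Meridian-2), 135 (Pike-1), 133 (Pike-2), 120 (Pike-3), 108 (Larkspur-1), 103 (Pike-4), 103 (Larkspur-2), 100 (Sable-1), 99 (Calder-1), 99 (Sable-2)
The (k+1)-th unit-bid is €96.
Calder wins 1 unit(s) at €96 each.

Calder: 1 unit, pays €96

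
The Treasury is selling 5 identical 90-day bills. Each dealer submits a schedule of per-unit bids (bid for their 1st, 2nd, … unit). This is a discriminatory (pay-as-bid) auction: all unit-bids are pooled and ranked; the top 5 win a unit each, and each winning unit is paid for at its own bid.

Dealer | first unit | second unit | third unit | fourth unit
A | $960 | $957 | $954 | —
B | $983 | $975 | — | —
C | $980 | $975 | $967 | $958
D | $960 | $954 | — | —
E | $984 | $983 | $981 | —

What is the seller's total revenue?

Merging the schedules and taking the best 5: 984 (E-1), 983 (B-1), 983 (E-2), 981 (E-3), 980 (C-1)
Next rejected bid: $975 (not a price — pay-as-bid).
Each winning unit pays its own bid.
Revenue = 984 + 983 + 983 + 981 + 980 = $4,911.

Total revenue: $4,911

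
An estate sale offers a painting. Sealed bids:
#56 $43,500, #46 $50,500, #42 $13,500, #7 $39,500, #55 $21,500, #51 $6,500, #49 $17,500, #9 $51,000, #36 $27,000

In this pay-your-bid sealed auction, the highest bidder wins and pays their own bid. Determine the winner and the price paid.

#9 pays $51,000

Sorting bids: 51,000 (#9) > 50,500 (#46) > 43,500 (#56) > 39,500 (#7) > 27,000 (#36) > 21,500 (#55) > …
#9 is highest → pays own bid, $51,000.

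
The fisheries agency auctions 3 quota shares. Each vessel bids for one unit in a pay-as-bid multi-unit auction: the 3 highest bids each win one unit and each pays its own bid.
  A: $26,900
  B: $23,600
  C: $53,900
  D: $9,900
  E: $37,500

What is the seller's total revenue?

Total revenue: $118,300

Sorting: 53,900 (C), 37,500 (E), 26,900 (A), 23,600 (B), 9,900 (D)
Winners (3 units): C, E, A.
Total revenue = 53,900 + 37,500 + 26,900 = $118,300.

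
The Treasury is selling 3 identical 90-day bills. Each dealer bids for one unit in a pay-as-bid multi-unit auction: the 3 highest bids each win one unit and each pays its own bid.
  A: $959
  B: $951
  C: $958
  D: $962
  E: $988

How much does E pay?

E pays $988

Bids ranked high→low: 988 (E), 962 (D), 959 (A), 958 (C), 951 (B)
The 3 highest are E, D, A.
E wins → own bid $988.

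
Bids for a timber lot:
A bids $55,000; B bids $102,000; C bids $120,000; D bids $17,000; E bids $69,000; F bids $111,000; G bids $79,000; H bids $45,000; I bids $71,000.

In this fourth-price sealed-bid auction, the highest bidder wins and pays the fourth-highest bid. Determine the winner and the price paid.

Sorting bids: 120,000 (C) > 111,000 (F) > 102,000 (B) > 79,000 (G) > 71,000 (I) > 69,000 (E) > …
C wins; payment is bid #4 in the ranking = $79,000.

C pays $79,000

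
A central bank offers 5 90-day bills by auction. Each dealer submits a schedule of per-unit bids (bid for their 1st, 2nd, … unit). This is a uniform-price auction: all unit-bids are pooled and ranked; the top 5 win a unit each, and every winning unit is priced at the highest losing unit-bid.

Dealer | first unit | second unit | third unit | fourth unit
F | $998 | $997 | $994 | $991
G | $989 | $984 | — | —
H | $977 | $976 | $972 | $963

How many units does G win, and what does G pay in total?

Merging the schedules and taking the best 5: 998 (F-1), 997 (F-2), 994 (F-3), 991 (F-4), 989 (G-1)
First bid not allocated: $984.
G wins 1 unit(s) at $984 each.

G: 1 unit, pays $984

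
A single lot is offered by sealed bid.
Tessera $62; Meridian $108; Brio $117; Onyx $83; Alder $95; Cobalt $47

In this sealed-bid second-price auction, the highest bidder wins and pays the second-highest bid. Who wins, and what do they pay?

Sealed-bid second-price auction: the highest bidder wins and pays the second-highest bid.
Sorting bids: 117 (Brio) > 108 (Meridian) > 95 (Alder) > 83 (Onyx) > 62 (Tessera) > 47 (Cobalt)
Brio is highest; pays the second-highest bid, $108.

Brio pays $108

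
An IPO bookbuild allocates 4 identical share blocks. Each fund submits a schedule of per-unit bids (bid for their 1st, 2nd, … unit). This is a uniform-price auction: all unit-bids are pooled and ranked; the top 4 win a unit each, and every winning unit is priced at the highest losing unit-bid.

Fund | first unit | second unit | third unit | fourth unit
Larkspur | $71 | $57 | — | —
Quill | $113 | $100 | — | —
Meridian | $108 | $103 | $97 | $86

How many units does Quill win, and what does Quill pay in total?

Pooled unit-bids ranked (top 4): 113 (Quill-1), 108 (Meridian-1), 103 (Meridian-2), 100 (Quill-2)
The (k+1)-th unit-bid is $97.
Quill wins 2 unit(s) at $97 each.

Quill: 2 units, pays $194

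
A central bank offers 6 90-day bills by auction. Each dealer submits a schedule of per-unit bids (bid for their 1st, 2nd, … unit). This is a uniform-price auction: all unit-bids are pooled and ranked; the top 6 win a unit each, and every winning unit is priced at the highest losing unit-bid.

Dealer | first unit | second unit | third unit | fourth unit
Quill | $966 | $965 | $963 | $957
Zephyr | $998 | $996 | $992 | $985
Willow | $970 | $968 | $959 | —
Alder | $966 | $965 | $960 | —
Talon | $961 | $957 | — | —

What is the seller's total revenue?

All unit-bids, highest first — top 6: 998 (Zephyr-1), 996 (Zephyr-2), 992 (Zephyr-3), 985 (Zephyr-4), 970 (Willow-1), 968 (Willow-2)
Highest rejected unit-bid = $966.
Allocation: Willow 2, Zephyr 4. Every unit priced at $966.
Revenue = 6 × 966 = $5,796.

Total revenue: $5,796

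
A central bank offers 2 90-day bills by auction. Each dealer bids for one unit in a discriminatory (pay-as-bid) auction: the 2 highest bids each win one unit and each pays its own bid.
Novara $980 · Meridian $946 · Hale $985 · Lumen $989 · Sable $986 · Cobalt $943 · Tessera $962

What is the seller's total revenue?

Total revenue: $1,975

Sorting: 989 (Lumen), 986 (Sable), 985 (Hale), 980 (Novara), …
The 2 highest are Lumen, Sable.
Total revenue = 989 + 986 = $1,975.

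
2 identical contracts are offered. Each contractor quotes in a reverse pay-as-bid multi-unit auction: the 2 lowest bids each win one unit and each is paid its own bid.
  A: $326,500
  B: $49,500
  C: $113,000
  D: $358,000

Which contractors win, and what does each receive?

Ordering the bids: 49,500 (B), 113,000 (C), 326,500 (A), 358,000 (D)
Winners (2 units): B, C.
Each winner is paid its own bid: B $49,500, C $113,000.

B $49,500, C $113,000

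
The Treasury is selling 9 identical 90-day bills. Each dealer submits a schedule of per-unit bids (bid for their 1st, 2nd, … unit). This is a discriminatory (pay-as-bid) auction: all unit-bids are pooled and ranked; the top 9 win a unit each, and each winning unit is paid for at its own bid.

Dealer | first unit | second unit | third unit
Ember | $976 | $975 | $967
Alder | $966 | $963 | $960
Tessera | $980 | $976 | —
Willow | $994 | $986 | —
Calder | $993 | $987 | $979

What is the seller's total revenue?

Pooled unit-bids ranked (top 9): 994 (Willow-1), 993 (Calder-1), 987 (Calder-2), 986 (Willow-2), 980 (Tessera-1), 979 (Calder-3), 976 (Ember-1), 976 (Tessera-2), 975 (Ember-2)
Next rejected bid: $967 (not a price — pay-as-bid).
Each winning unit pays its own bid.
Revenue = 994 + 993 + 987 + 986 + 980 + 979 + 976 + 976 + 975 = $8,846.

Total revenue: $8,846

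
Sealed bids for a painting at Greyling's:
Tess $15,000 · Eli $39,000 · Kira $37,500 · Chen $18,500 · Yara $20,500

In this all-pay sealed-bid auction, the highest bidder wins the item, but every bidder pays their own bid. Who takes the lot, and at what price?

Bids ranked: 39,000 (Eli) > 37,500 (Kira) > 20,500 (Yara) > 18,500 (Chen) > 15,000 (Tess)
Eli wins with the top bid; all bids are sunk regardless.

Eli pays $39,000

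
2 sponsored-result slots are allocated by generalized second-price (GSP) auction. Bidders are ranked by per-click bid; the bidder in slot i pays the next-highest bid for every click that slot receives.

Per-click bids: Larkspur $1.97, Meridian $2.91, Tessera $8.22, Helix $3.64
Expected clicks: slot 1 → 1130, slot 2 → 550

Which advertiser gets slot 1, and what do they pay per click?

Sorting advertisers: $8.22 (Tessera) > $3.64 (Helix) > $2.91 (Meridian) > …
Slot 1 goes to the first-ranked bidder, Tessera, who pays the next bid down: $3.64/click.

Tessera; $3.64 per click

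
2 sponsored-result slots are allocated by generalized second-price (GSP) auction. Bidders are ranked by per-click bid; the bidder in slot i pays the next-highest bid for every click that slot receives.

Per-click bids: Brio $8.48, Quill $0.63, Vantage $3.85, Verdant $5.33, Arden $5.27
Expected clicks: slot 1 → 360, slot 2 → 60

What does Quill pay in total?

Quill pays $0.00

Sorting advertisers: $8.48 (Brio) > $5.33 (Verdant) > $5.27 (Arden) > …
Quill ranks below slot 2 → no slot, pays nothing.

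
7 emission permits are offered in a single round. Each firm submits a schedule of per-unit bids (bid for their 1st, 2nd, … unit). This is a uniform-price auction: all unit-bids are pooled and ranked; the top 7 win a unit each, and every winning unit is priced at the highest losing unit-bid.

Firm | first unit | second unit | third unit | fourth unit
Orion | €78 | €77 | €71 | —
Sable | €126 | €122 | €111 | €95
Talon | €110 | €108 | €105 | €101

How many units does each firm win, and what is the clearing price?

Pooled unit-bids ranked (top 7): 126 (Sable-1), 122 (Sable-2), 111 (Sable-3), 110 (Talon-1), 108 (Talon-2), 105 (Talon-3), 101 (Talon-4)
Highest rejected unit-bid = €95.
Allocation: Sable 3, Talon 4.

Sable 3, Talon 4; clearing price €95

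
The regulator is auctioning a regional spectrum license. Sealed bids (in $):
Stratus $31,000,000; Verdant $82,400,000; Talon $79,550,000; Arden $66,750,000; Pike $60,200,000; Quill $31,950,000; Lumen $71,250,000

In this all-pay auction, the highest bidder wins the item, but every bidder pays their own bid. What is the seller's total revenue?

Total revenue: $423,100,000

All-pay auction: the highest bidder wins the item, but every bidder pays their own bid.
Bids ranked: 82,400,000 (Verdant) > 79,550,000 (Talon) > 71,250,000 (Lumen) > 66,750,000 (Arden) > 60,200,000 (Pike) > 31,950,000 (Quill) > …
Every bidder forfeits their bid regardless of winning.
Revenue = 31,000,000 + 82,400,000 + 79,550,000 + 66,750,000 + 60,200,000 + 31,950,000 + 71,250,000 = $423,100,000.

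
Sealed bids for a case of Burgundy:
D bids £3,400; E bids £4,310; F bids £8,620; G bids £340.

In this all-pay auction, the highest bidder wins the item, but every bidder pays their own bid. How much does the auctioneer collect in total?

Rule: the highest bidder wins the item, but every bidder pays their own bid.
Sorting bids: 8,620 (F) > 4,310 (E) > 3,400 (D) > 340 (G)
F wins with the top bid; all bids are sunk regardless.
Every bidder forfeits their bid regardless of winning.
Revenue = 3,400 + 4,310 + 8,620 + 340 = £16,670.

Total revenue: £16,670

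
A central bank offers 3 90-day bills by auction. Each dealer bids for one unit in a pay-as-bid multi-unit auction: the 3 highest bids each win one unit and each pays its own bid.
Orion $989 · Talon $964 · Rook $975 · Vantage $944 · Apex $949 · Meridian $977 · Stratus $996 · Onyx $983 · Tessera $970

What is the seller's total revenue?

Total revenue: $2,968

Ordering the bids: 996 (Stratus), 989 (Orion), 983 (Onyx), 977 (Meridian), 975 (Rook), …
Top 3: Stratus, Orion, Onyx.
Total revenue = 996 + 989 + 983 = $2,968.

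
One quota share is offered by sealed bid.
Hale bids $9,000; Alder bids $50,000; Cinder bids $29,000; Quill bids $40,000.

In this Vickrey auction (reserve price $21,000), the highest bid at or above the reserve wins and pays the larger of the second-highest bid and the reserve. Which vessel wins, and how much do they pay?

Rule: the highest bid at or above the reserve wins and pays the larger of the second-highest bid and the reserve.
Sorting bids: 50,000 (Alder) > 40,000 (Quill) > 29,000 (Cinder) > 9,000 (Hale)
Highest eligible bid: Alder at $50,000.
Second-highest bid $40,000 exceeds the reserve $21,000 → payment $40,000.

Alder pays $40,000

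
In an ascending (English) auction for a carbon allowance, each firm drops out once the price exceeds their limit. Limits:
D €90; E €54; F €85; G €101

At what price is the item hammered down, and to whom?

G wins at €90

Limits in order: 101 (G) > 90 (D) > 85 (F) > 54 (E)
D is the last rival to drop out, at €90; G remains and wins at that price.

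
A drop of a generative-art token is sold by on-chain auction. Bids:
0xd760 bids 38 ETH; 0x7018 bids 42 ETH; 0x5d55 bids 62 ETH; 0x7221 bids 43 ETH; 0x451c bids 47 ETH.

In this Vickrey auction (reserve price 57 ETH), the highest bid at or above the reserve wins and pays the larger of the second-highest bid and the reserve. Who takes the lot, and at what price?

0x5d55 pays 57 ETH

Vickrey auction (reserve price 57 ETH): the highest bid at or above the reserve wins and pays the larger of the second-highest bid and the reserve.
Bids ranked: 62 (0x5d55) > 47 (0x451c) > 43 (0x7221) > 42 (0x7018) > 38 (0xd760)
Highest eligible bid: 0x5d55 at 62 ETH.
Second-highest bid 47 ETH is below the reserve 57 ETH, so the reserve binds → payment 57 ETH.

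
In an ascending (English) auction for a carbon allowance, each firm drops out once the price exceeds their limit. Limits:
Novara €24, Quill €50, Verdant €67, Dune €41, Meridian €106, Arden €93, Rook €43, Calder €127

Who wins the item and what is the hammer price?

Calder wins at €106

Limits in order: 127 (Calder) > 106 (Meridian) > 93 (Arden) > 67 (Verdant) > 50 (Quill) > 43 (Rook) > …
Once the price passes €106, only Calder is left; the hammer falls at Meridian's limit of €106.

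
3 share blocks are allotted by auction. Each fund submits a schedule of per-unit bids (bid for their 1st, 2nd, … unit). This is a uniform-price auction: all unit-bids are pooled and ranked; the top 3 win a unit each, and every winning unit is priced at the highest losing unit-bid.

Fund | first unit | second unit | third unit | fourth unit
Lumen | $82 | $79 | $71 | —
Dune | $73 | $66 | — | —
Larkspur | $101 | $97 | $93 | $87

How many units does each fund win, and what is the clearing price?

All unit-bids, highest first — top 3: 101 (Larkspur-1), 97 (Larkspur-2), 93 (Larkspur-3)
Highest rejected unit-bid = $87.
Allocation: Larkspur 3.

Larkspur 3; clearing price $87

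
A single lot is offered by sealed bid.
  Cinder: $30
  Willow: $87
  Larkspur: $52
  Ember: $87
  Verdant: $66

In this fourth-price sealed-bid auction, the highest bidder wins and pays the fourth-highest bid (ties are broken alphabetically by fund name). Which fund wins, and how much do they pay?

Ember pays $52

Sorting bids: 87 (Ember) > 87 (Willow) > 66 (Verdant) > 52 (Larkspur) > 30 (Cinder)
Tie at $87 → Ember wins by tie-break.
Ember wins; payment is bid #4 in the ranking = $52.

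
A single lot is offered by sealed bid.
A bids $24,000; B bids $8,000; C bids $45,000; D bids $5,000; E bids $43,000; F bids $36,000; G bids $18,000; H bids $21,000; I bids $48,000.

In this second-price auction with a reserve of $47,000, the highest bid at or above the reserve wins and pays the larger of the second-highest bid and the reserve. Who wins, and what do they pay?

Sorting bids: 48,000 (I) > 45,000 (C) > 43,000 (E) > 36,000 (F) > 24,000 (A) > 21,000 (H) > …
Highest eligible bid: I at $48,000.
Second-highest bid $45,000 is below the reserve $47,000, so the reserve binds → payment $47,000.

I pays $47,000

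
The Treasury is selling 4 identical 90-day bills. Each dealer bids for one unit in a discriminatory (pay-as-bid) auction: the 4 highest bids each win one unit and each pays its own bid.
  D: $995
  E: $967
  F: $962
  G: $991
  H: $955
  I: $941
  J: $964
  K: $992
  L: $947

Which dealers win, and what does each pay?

D $995, K $992, G $991, E $967

Bids ranked high→low: 995 (D), 992 (K), 991 (G), 967 (E), 964 (J), 962 (F), …
Winners (4 units): D, K, G, E.
Each winner pays its own bid: D $995, K $992, G $991, E $967.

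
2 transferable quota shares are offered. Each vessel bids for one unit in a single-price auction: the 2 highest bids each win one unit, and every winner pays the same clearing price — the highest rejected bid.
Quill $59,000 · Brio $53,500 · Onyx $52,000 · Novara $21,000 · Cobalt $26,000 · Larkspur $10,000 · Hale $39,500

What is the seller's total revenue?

Total revenue: $104,000

Sorting: 59,000 (Quill), 53,500 (Brio), 52,000 (Onyx), 39,500 (Hale), …
The 2 highest are Quill, Brio.
Highest unsuccessful bid: $52,000 → clearing price.
Total revenue = 2 × $52,000 = $104,000.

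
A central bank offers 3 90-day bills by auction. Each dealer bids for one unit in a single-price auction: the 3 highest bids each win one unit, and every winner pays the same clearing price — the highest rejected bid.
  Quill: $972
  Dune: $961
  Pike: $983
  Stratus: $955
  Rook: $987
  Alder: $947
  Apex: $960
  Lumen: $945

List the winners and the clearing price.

Bids ranked high→low: 987 (Rook), 983 (Pike), 972 (Quill), 961 (Dune), 960 (Apex), …
Top 3: Rook, Pike, Quill.
Highest unsuccessful bid: $961 → clearing price.

Rook, Pike, Quill; each pays $961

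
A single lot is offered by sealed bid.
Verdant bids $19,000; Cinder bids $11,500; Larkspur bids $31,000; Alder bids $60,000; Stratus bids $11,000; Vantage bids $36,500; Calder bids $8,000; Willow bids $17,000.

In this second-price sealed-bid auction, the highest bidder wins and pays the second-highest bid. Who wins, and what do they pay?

Alder pays $36,500

Rule: the highest bidder wins and pays the second-highest bid.
Sorting bids: 60,000 (Alder) > 36,500 (Vantage) > 31,000 (Larkspur) > 19,000 (Verdant) > 17,000 (Willow) > 11,500 (Cinder) > …
Alder wins with the highest bid; price is set by the runner-up at $36,500.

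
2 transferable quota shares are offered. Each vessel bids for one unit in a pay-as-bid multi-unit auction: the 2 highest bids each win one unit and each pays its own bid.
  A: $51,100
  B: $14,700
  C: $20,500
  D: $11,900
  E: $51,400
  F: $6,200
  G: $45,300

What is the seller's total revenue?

Ordering the bids: 51,400 (E), 51,100 (A), 45,300 (G), 20,500 (C), …
Winners (2 units): E, A.
Total revenue = 51,400 + 51,100 = $102,500.

Total revenue: $102,500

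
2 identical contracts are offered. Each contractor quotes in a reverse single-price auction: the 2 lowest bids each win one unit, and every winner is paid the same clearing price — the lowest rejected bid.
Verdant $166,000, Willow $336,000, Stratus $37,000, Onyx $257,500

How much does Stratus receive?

Sorting: 37,000 (Stratus), 166,000 (Verdant), 257,500 (Onyx), 336,000 (Willow)
The 2 lowest are Stratus, Verdant.
First losing bid is Onyx's $257,500, which sets the uniform price.
Stratus wins → is paid $257,500.

Stratus is paid $257,500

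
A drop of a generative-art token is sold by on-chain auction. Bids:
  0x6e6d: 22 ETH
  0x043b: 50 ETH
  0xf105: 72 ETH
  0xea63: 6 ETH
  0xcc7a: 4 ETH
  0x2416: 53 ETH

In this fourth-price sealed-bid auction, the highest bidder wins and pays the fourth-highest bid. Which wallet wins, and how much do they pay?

Bids ranked: 72 (0xf105) > 53 (0x2416) > 50 (0x043b) > 22 (0x6e6d) > 6 (0xea63) > 4 (0xcc7a)
0xf105 is highest; pays the fourth-highest bid, 22 ETH.

0xf105 pays 22 ETH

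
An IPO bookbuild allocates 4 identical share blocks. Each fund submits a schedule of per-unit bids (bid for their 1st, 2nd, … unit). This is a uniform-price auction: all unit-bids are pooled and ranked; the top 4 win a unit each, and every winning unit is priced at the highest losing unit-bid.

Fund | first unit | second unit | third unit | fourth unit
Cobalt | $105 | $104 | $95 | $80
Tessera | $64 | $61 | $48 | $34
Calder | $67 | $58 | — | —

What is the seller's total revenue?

Total revenue: $268

Pooled unit-bids ranked (top 4): 105 (Cobalt-1), 104 (Cobalt-2), 95 (Cobalt-3), 80 (Cobalt-4)
First bid not allocated: $67.
Allocation: Cobalt 4. Every unit priced at $67.
Revenue = 4 × 67 = $268.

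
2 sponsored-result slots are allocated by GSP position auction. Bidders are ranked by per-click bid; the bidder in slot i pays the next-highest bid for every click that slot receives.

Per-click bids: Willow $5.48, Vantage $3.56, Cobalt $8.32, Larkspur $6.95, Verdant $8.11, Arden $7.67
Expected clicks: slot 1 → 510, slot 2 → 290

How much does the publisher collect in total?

Sorting advertisers: $8.32 (Cobalt) > $8.11 (Verdant) > $7.67 (Arden) > …
Slot 1: Cobalt pays $8.11 × 510 = $4136.10
Slot 2: Verdant pays $7.67 × 290 = $2224.30
Total = $6360.40

Total revenue: $6360.40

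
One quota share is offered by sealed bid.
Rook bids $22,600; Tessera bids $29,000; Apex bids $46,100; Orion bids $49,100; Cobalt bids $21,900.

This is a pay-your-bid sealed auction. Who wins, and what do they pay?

Orion pays $49,100

Bids ranked: 49,100 (Orion) > 46,100 (Apex) > 29,000 (Tessera) > 22,600 (Rook) > 21,900 (Cobalt)
Orion is highest → pays own bid, $49,100.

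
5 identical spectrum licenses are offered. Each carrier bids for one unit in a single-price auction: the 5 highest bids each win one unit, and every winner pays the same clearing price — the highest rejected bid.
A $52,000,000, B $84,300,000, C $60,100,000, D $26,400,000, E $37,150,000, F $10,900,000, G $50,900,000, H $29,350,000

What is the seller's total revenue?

Sorting: 84,300,000 (B), 60,100,000 (C), 52,000,000 (A), 50,900,000 (G), 37,150,000 (E), 29,350,000 (H), 26,400,000 (D), …
The 5 highest are B, C, A, G, E.
Clearing price = highest rejected bid = $29,350,000.
Total revenue = 5 × $29,350,000 = $146,750,000.

Total revenue: $146,750,000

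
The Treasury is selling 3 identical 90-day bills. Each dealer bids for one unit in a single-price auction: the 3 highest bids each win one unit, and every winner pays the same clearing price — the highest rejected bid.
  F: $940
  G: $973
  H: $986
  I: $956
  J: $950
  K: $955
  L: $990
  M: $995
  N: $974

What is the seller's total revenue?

Total revenue: $2,922

Ordering the bids: 995 (M), 990 (L), 986 (H), 974 (N), 973 (G), …
The 3 highest are M, L, H.
First losing bid is N's $974, which sets the uniform price.
Total revenue = 3 × $974 = $2,922.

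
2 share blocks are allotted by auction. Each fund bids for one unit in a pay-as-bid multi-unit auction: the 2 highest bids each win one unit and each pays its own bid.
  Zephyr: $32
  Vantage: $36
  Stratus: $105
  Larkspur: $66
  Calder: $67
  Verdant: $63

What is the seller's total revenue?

Total revenue: $172

Bids ranked high→low: 105 (Stratus), 67 (Calder), 66 (Larkspur), 63 (Verdant), …
The 2 highest are Stratus, Calder.
Total revenue = 105 + 67 = $172.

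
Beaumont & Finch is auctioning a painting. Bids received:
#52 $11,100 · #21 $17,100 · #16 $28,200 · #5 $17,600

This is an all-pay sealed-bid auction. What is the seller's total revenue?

All-pay sealed-bid auction: the highest bidder wins the item, but every bidder pays their own bid.
Bids in order: 28,200 (#16) > 17,600 (#5) > 17,100 (#21) > 11,100 (#52)
Every bidder forfeits their bid regardless of winning.
Revenue = 11,100 + 17,100 + 28,200 + 17,600 = $74,000.

Total revenue: $74,000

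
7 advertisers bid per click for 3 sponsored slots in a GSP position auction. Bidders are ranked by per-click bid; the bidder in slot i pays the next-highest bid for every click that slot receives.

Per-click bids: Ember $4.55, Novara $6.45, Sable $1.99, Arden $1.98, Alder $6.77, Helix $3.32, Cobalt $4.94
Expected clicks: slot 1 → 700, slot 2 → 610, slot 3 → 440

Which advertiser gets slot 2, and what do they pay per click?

Ranked by bid: $6.77 (Alder) > $6.45 (Novara) > $4.94 (Cobalt) > $4.55 (Ember) > …
Slot 2 goes to the second-ranked bidder, Novara, who pays the next bid down: $4.94/click.

Novara; $4.94 per click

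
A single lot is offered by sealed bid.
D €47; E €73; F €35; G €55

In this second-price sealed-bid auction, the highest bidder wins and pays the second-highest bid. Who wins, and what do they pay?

Bids ranked: 73 (E) > 55 (G) > 47 (D) > 35 (F)
E wins with the highest bid; price is set by the runner-up at €55.

E pays €55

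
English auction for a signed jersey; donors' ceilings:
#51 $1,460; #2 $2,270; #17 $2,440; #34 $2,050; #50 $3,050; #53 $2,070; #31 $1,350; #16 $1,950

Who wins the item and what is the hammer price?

#50 wins at $2,440

Sorting limits: 3,050 (#50) > 2,440 (#17) > 2,270 (#2) > 2,070 (#53) > 2,050 (#34) > 1,950 (#16) > …
Once the price passes $2,440, only #50 is left; the hammer falls at #17's limit of $2,440.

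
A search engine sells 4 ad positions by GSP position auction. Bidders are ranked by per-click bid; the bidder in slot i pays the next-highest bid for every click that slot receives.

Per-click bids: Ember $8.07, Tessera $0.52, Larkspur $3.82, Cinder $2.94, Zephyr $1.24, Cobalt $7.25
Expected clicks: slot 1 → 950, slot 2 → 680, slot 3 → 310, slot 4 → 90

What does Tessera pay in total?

Per-click bids in order: $8.07 (Ember) > $7.25 (Cobalt) > $3.82 (Larkspur) > $2.94 (Cinder) > $1.24 (Zephyr) > …
Tessera ranks below slot 4 → no slot, pays nothing.

Tessera pays $0.00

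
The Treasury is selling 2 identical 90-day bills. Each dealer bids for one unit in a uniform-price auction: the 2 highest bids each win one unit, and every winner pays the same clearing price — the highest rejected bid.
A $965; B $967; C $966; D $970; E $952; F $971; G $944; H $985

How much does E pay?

E pays $0

Sorting: 985 (H), 971 (F), 970 (D), 967 (B), …
Winners (2 units): H, F.
Clearing price = highest rejected bid = $970.
E does not win → pays $0.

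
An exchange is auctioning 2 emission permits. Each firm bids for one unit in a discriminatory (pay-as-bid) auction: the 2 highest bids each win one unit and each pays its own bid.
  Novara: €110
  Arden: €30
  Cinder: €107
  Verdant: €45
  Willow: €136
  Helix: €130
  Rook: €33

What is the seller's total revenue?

Total revenue: €266

Ordering the bids: 136 (Willow), 130 (Helix), 110 (Novara), 107 (Cinder), …
Top 2: Willow, Helix.
Total revenue = 136 + 130 = €266.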